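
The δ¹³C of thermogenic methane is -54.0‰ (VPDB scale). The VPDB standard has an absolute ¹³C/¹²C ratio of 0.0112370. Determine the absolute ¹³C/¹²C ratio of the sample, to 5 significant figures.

0.010630

R_sample = R_standard × (δ¹³C/1000 + 1)
R_sample = 0.0112370 × (-54.0/1000 + 1) = 0.0112370 × 0.946000
R_sample = 0.0106302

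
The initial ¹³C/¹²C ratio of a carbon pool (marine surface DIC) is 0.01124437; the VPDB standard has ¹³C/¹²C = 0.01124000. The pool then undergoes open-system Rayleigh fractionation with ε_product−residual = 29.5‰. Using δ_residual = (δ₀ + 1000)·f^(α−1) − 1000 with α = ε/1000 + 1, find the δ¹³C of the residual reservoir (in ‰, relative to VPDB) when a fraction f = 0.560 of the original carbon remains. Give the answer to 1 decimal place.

-16.6‰

δ₀ = (0.01124437/0.01124000 − 1)×1000 = (1.000389 − 1)×1000 = 0.389‰
α − 1 = ε/1000 = 0.0295
f^(α−1) = 0.560^(0.0295) = 0.983041
δ_res = (0.389 + 1000) × 0.983041 − 1000 = 983.423 − 1000 = -16.58‰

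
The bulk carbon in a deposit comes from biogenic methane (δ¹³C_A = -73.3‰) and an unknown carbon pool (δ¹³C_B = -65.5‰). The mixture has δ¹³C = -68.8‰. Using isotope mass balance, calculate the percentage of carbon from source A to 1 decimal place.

δ_mix = f_A·δ_A + (1 − f_A)·δ_B  ⇒  f_A = (δ_mix − δ_B)/(δ_A − δ_B)
f_A = (-68.8 − (-65.5)) / (-73.3 − (-65.5))
f_A = -3.3 / -7.8 = 0.4231

42.3%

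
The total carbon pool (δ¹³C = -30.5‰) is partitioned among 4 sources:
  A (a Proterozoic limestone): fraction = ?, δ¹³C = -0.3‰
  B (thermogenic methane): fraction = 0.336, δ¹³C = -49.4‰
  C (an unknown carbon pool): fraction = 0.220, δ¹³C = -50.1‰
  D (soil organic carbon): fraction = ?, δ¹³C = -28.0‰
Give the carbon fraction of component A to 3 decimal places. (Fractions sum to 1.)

Let f_A and f_D be the unknown fractions; fractions sum to 1 so f_A + f_D = 0.444.
Mass balance: Σ fᵢ·δᵢ = δ_bulk ⇒ f_A·(-0.3) + f_D·(-28.0) = -30.5 − (-27.620) = -2.880
Substitute f_D = 0.444 − f_A:
f_A·(-0.3 − -28.0) = -2.880 − 0.444×(-28.0) = 9.552
f_A = 9.552 / 27.7 = 0.3449

0.345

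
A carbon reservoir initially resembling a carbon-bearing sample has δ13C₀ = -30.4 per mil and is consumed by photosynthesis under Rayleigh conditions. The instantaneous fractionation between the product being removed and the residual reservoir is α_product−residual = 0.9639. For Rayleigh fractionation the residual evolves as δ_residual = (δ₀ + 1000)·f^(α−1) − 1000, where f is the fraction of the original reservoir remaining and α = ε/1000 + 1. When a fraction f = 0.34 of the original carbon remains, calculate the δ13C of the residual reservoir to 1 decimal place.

Rayleigh residual: δ_res = (δ₀ + 1000)·f^(α−1) − 1000
α − 1 = -0.03610
f^(α−1) = 0.34^(-0.03610) = 1.039713
δ_res = (-30.4 + 1000) × 1.039713 − 1000 = 1008.106 − 1000 = 8.11 per mil

8.1 per mil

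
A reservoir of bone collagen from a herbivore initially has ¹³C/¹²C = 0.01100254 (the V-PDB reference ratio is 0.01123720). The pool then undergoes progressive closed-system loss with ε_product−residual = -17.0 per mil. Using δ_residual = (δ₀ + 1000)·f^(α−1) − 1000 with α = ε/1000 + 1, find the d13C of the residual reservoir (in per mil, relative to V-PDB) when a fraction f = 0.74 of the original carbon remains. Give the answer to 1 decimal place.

-15.9 per mil

δ₀ = (0.01100254/0.01123720 − 1)×1000 = (0.979118 − 1)×1000 = -20.882 per mil
α − 1 = ε/1000 = -0.0170
f^(α−1) = 0.74^(-0.0170) = 1.005132
δ_res = (-20.882 + 1000) × 1.005132 − 1000 = 984.142 − 1000 = -15.86 per mil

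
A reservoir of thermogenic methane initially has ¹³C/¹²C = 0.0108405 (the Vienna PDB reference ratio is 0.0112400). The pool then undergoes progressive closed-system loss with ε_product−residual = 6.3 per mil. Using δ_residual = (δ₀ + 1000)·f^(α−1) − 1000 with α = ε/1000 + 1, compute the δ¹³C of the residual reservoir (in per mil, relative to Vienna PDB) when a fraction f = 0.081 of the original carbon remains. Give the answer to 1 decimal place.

δ₀ = (0.0108405/0.0112400 − 1)×1000 = (0.964457 − 1)×1000 = -35.543 per mil
α − 1 = ε/1000 = 0.0063
f^(α−1) = 0.081^(0.0063) = 0.984291
δ_res = (-35.543 + 1000) × 0.984291 − 1000 = 949.307 − 1000 = -50.69 per mil

-50.7 per mil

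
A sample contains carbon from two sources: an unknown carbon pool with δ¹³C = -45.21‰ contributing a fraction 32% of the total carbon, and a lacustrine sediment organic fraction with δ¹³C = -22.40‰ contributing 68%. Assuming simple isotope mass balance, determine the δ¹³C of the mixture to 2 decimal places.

-29.70‰

δ_mix = f_A·δ_A + f_B·δ_B
δ_mix = 0.32 × (-45.21) + 0.68 × (-22.40)
δ_mix = -14.467 + -15.232 = -29.699‰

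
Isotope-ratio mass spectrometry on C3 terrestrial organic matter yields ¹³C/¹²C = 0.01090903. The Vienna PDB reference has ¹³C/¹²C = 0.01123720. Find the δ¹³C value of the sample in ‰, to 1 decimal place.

-29.2‰

δ¹³C = (R_sample / R_standard − 1) × 1000
R_sample / R_standard = 0.01090903 / 0.01123720 = 0.970796
δ¹³C = (0.970796 − 1) × 1000 = -29.20‰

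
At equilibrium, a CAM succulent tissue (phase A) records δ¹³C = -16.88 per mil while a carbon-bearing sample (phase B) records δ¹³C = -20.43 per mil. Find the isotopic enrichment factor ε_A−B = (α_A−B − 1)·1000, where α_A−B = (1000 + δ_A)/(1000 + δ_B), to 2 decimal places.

α_A−B = (1000 + -16.88) / (1000 + -20.43) = 983.12 / 979.57 = 1.003624
ε_A−B = (1.003624 − 1) × 1000 = 3.624 per mil
(The approximation ε ≈ δ_A − δ_B would give 3.55 per mil.)

3.62 per mil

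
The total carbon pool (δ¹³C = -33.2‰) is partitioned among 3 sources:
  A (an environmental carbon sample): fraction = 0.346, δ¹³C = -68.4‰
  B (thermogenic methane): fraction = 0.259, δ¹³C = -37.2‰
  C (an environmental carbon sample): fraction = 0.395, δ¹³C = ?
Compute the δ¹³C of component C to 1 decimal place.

0.3‰

Isotope mass balance: δ_bulk = Σ fᵢ·δᵢ.
-33.2 = 0.346×(-68.4) + 0.259×(-37.2) + 0.395×δ_C
0.395·δ_C = -33.2 − (-33.301) = 0.101
δ_C = 0.101 / 0.395 = 0.26‰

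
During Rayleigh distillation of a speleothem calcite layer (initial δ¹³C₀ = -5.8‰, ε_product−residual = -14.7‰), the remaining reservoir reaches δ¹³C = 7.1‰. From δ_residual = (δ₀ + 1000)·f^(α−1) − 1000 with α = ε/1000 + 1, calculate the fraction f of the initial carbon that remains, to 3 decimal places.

0.416

α − 1 = ε/1000 = -0.0147
(δ_res + 1000)/(δ₀ + 1000) = (7.1 + 1000)/(-5.8 + 1000) = 1007.1/994.2 = 1.012975
f = 1.012975^(1/-0.0147) = exp(ln(1.012975)/-0.0147) = exp(0.01289/-0.0147)
f = exp(-0.8770) = 0.4160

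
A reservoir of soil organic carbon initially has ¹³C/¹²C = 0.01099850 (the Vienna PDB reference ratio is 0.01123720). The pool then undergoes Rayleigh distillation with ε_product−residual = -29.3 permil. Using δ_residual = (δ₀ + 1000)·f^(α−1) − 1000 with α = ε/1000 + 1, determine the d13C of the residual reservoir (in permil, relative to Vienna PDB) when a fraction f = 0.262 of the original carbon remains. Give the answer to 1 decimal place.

δ₀ = (0.01099850/0.01123720 − 1)×1000 = (0.978758 − 1)×1000 = -21.242 permil
α − 1 = ε/1000 = -0.0293
f^(α−1) = 0.262^(-0.0293) = 1.040025
δ_res = (-21.242 + 1000) × 1.040025 − 1000 = 1017.933 − 1000 = 17.93 permil

17.9 permil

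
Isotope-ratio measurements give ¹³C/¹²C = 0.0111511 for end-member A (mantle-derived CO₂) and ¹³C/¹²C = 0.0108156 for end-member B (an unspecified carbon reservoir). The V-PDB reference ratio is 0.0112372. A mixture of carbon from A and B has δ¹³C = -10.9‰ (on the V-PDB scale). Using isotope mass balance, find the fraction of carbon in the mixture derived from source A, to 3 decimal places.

0.892

δ_A = (0.0111511/0.0112372 − 1)×1000 = (0.992338 − 1)×1000 = -7.662‰
δ_B = (0.0108156/0.0112372 − 1)×1000 = (0.962482 − 1)×1000 = -37.518‰
f_A = (δ_mix − δ_B)/(δ_A − δ_B) = (-10.9 − (-37.518))/(-7.662 − (-37.518))
f_A = 26.618 / 29.856 = 0.8915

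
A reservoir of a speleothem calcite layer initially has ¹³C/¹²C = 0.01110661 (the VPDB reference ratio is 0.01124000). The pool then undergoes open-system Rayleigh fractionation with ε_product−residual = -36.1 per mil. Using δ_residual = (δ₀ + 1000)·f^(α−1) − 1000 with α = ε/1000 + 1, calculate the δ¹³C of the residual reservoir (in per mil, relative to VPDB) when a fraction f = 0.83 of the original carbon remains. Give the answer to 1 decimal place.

δ₀ = (0.01110661/0.01124000 − 1)×1000 = (0.988133 − 1)×1000 = -11.867 per mil
α − 1 = ε/1000 = -0.0361
f^(α−1) = 0.83^(-0.0361) = 1.006749
δ_res = (-11.867 + 1000) × 1.006749 − 1000 = 994.802 − 1000 = -5.20 per mil

-5.2 per mil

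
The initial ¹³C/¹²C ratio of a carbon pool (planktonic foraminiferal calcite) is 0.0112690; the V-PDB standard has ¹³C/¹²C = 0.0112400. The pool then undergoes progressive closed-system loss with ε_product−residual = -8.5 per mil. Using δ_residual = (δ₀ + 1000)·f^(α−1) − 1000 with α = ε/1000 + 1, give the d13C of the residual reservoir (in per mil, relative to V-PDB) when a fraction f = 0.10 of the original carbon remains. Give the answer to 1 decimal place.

22.4 per mil

δ₀ = (0.0112690/0.0112400 − 1)×1000 = (1.002580 − 1)×1000 = 2.580 per mil
α − 1 = ε/1000 = -0.0085
f^(α−1) = 0.10^(-0.0085) = 1.019765
δ_res = (2.580 + 1000) × 1.019765 − 1000 = 1022.396 − 1000 = 22.40 per mil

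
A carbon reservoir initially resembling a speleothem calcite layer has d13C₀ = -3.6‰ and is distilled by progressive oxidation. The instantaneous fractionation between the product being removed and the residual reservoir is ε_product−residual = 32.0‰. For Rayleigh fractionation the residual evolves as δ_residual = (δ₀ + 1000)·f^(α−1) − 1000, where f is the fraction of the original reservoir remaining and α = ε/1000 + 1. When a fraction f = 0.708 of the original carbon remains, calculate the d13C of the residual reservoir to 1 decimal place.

-14.5‰

Rayleigh residual: δ_res = (δ₀ + 1000)·f^(α−1) − 1000
α = ε/1000 + 1 = 1.03200, so α − 1 = 0.03200
f^(α−1) = 0.708^(0.03200) = 0.989011
δ_res = (-3.6 + 1000) × 0.989011 − 1000 = 985.450 − 1000 = -14.55‰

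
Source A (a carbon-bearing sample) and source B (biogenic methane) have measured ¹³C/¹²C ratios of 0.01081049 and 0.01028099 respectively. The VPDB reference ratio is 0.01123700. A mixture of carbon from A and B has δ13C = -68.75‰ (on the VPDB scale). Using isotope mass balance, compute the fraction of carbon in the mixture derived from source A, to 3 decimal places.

δ_A = (0.01081049/0.01123700 − 1)×1000 = (0.962044 − 1)×1000 = -37.956‰
δ_B = (0.01028099/0.01123700 − 1)×1000 = (0.914923 − 1)×1000 = -85.077‰
f_A = (δ_mix − δ_B)/(δ_A − δ_B) = (-68.75 − (-85.077))/(-37.956 − (-85.077))
f_A = 16.327 / 47.121 = 0.3465

0.346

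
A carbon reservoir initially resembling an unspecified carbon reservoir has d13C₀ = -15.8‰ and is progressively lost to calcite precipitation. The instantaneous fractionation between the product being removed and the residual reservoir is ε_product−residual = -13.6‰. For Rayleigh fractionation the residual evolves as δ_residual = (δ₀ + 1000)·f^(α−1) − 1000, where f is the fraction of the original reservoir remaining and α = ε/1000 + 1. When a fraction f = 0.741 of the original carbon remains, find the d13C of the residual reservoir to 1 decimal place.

Rayleigh residual: δ_res = (δ₀ + 1000)·f^(α−1) − 1000
α = ε/1000 + 1 = 0.98640, so α − 1 = -0.01360
f^(α−1) = 0.741^(-0.01360) = 1.004085
δ_res = (-15.8 + 1000) × 1.004085 − 1000 = 988.220 − 1000 = -11.78‰

-11.8‰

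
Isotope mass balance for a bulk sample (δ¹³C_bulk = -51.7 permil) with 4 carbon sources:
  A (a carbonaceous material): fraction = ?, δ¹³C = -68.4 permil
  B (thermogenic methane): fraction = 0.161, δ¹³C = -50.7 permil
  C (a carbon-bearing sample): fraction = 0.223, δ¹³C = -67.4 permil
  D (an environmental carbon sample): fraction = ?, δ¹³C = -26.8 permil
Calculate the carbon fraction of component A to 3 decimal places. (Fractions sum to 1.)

Let f_A and f_D be the unknown fractions; fractions sum to 1 so f_A + f_D = 0.616.
Mass balance: Σ fᵢ·δᵢ = δ_bulk ⇒ f_A·(-68.4) + f_D·(-26.8) = -51.7 − (-23.193) = -28.507
Substitute f_D = 0.616 − f_A:
f_A·(-68.4 − -26.8) = -28.507 − 0.616×(-26.8) = -11.998
f_A = -11.998 / -41.6 = 0.2884

0.288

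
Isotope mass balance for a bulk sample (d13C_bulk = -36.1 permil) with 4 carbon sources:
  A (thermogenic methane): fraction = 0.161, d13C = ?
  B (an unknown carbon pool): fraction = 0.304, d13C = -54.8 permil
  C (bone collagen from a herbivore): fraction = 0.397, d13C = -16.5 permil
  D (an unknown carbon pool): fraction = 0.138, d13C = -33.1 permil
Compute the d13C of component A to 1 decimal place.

Isotope mass balance: δ_bulk = Σ fᵢ·δᵢ.
-36.1 = 0.161×δ_A + 0.304×(-54.8) + 0.397×(-16.5) + 0.138×(-33.1)
0.161·δ_A = -36.1 − (-27.777) = -8.323
δ_A = -8.323 / 0.161 = -51.69 permil

-51.7 permil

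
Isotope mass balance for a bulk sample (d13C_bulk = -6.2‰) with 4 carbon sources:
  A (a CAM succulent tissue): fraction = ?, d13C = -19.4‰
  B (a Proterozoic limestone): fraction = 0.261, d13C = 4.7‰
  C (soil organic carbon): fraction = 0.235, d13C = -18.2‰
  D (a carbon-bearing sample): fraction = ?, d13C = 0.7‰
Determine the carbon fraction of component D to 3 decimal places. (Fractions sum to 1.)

0.330

Let f_D and f_A be the unknown fractions; fractions sum to 1 so f_D + f_A = 0.504.
Mass balance: Σ fᵢ·δᵢ = δ_bulk ⇒ f_D·(0.7) + f_A·(-19.4) = -6.2 − (-3.050) = -3.150
Substitute f_A = 0.504 − f_D:
f_D·(0.7 − -19.4) = -3.150 − 0.504×(-19.4) = 6.628
f_D = 6.628 / 20.1 = 0.3297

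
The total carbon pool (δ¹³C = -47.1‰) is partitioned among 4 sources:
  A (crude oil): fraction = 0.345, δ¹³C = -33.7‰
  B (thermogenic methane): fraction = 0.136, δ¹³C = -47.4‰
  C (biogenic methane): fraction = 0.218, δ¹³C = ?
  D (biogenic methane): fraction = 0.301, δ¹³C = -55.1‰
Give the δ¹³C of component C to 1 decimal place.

-57.1‰

Isotope mass balance: δ_bulk = Σ fᵢ·δᵢ.
-47.1 = 0.345×(-33.7) + 0.136×(-47.4) + 0.218×δ_C + 0.301×(-55.1)
0.218·δ_C = -47.1 − (-34.658) = -12.442
δ_C = -12.442 / 0.218 = -57.07‰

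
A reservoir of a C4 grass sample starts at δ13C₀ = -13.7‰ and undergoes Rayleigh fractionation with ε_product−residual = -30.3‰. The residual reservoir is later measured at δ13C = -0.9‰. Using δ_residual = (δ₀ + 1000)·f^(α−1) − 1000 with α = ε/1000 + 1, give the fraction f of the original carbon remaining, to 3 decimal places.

α − 1 = ε/1000 = -0.0303
(δ_res + 1000)/(δ₀ + 1000) = (-0.9 + 1000)/(-13.7 + 1000) = 999.1/986.3 = 1.012978
f = 1.012978^(1/-0.0303) = exp(ln(1.012978)/-0.0303) = exp(0.01289/-0.0303)
f = exp(-0.4256) = 0.6534

0.653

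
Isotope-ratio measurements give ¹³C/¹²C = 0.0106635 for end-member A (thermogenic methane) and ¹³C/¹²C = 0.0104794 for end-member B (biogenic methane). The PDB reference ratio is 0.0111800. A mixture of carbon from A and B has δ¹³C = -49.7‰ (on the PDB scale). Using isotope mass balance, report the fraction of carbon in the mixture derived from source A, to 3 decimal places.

0.787

δ_A = (0.0106635/0.0111800 − 1)×1000 = (0.953801 − 1)×1000 = -46.199‰
δ_B = (0.0104794/0.0111800 − 1)×1000 = (0.937335 − 1)×1000 = -62.665‰
f_A = (δ_mix − δ_B)/(δ_A − δ_B) = (-49.7 − (-62.665))/(-46.199 − (-62.665))
f_A = 12.965 / 16.467 = 0.7874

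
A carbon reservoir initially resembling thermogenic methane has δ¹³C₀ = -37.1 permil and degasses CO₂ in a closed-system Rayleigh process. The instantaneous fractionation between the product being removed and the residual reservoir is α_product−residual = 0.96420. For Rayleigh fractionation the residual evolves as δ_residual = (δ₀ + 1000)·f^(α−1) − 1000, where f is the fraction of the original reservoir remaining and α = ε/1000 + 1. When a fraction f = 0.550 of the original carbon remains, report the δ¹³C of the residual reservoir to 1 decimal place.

-16.3 permil

Rayleigh residual: δ_res = (δ₀ + 1000)·f^(α−1) − 1000
α − 1 = -0.03580
f^(α−1) = 0.550^(-0.03580) = 1.021633
δ_res = (-37.1 + 1000) × 1.021633 − 1000 = 983.731 − 1000 = -16.27 permil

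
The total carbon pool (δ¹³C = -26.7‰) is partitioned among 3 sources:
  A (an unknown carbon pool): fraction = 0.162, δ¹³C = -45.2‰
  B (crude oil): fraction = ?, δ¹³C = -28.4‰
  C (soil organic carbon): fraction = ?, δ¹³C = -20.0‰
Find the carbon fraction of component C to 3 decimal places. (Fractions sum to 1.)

Let f_C and f_B be the unknown fractions; fractions sum to 1 so f_C + f_B = 0.838.
Mass balance: Σ fᵢ·δᵢ = δ_bulk ⇒ f_C·(-20.0) + f_B·(-28.4) = -26.7 − (-7.322) = -19.378
Substitute f_B = 0.838 − f_C:
f_C·(-20.0 − -28.4) = -19.378 − 0.838×(-28.4) = 4.422
f_C = 4.422 / 8.4 = 0.5264

0.526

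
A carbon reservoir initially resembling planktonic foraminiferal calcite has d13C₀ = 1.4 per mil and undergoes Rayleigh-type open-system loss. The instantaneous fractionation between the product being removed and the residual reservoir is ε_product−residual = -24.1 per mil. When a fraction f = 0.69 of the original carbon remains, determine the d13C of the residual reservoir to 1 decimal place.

10.4 per mil

Rayleigh residual: δ_res = (δ₀ + 1000)·f^(α−1) − 1000
α = ε/1000 + 1 = 0.97590, so α − 1 = -0.02410
f^(α−1) = 0.69^(-0.02410) = 1.008983
δ_res = (1.4 + 1000) × 1.008983 − 1000 = 1010.395 − 1000 = 10.40 per mil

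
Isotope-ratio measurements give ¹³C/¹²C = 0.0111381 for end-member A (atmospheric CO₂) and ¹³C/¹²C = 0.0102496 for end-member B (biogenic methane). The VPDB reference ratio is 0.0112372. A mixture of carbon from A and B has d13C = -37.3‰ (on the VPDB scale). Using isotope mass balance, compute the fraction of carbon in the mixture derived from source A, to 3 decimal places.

δ_A = (0.0111381/0.0112372 − 1)×1000 = (0.991181 − 1)×1000 = -8.819‰
δ_B = (0.0102496/0.0112372 − 1)×1000 = (0.912113 − 1)×1000 = -87.887‰
f_A = (δ_mix − δ_B)/(δ_A − δ_B) = (-37.3 − (-87.887))/(-8.819 − (-87.887))
f_A = 50.587 / 79.068 = 0.6398

0.640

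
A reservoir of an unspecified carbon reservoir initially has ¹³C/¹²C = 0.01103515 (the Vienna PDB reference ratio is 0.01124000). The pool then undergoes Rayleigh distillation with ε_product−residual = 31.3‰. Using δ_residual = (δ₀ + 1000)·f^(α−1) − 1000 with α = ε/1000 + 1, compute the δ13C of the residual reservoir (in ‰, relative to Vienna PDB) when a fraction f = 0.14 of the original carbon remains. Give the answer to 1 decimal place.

δ₀ = (0.01103515/0.01124000 − 1)×1000 = (0.981775 − 1)×1000 = -18.225‰
α − 1 = ε/1000 = 0.0313
f^(α−1) = 0.14^(0.0313) = 0.940316
δ_res = (-18.225 + 1000) × 0.940316 − 1000 = 923.179 − 1000 = -76.82‰

-76.8‰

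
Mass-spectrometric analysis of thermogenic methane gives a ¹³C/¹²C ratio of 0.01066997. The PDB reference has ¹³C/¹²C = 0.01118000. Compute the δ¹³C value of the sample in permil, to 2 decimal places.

δ¹³C = (R_sample / R_standard − 1) × 1000
R_sample / R_standard = 0.01066997 / 0.01118000 = 0.954380
δ¹³C = (0.954380 − 1) × 1000 = -45.620 permil

-45.62 permil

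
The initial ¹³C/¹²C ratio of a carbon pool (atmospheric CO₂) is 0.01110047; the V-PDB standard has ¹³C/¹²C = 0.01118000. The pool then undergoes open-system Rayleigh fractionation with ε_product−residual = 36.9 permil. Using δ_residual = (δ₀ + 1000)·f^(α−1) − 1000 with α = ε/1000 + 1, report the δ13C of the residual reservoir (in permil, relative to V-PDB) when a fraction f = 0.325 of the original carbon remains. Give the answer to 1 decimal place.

-47.4 permil

δ₀ = (0.01110047/0.01118000 − 1)×1000 = (0.992886 − 1)×1000 = -7.114 permil
α − 1 = ε/1000 = 0.0369
f^(α−1) = 0.325^(0.0369) = 0.959375
δ_res = (-7.114 + 1000) × 0.959375 − 1000 = 952.551 − 1000 = -47.45 permil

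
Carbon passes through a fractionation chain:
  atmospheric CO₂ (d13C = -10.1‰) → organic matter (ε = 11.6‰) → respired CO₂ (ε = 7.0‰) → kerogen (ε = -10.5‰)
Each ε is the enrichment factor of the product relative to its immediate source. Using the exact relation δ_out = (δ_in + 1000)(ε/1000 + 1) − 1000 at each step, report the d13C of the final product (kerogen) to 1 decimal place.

-2.2‰

step 1: δ = (-10.10 + 1000)·(11.6/1000 + 1) − 1000 = 1.38‰
step 2: δ = (1.38 + 1000)·(7.0/1000 + 1) − 1000 = 8.39‰
step 3: δ = (8.39 + 1000)·(-10.5/1000 + 1) − 1000 = -2.20‰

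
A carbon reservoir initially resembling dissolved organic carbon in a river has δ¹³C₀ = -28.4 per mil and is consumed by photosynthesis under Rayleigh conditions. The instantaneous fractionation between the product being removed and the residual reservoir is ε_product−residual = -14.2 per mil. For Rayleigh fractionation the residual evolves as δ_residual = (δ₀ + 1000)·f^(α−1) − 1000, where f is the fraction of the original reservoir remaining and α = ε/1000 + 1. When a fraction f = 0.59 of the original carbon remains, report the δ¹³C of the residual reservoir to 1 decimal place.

-21.1 per mil

Rayleigh residual: δ_res = (δ₀ + 1000)·f^(α−1) − 1000
α = ε/1000 + 1 = 0.98580, so α − 1 = -0.01420
f^(α−1) = 0.59^(-0.01420) = 1.007521
δ_res = (-28.4 + 1000) × 1.007521 − 1000 = 978.907 − 1000 = -21.09 per mil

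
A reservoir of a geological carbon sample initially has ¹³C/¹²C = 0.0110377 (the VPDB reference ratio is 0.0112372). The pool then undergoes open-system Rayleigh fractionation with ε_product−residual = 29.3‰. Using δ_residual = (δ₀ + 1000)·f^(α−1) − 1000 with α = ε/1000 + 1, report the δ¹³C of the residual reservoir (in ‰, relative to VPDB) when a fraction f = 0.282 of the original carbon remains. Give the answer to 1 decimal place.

δ₀ = (0.0110377/0.0112372 − 1)×1000 = (0.982246 − 1)×1000 = -17.754‰
α − 1 = ε/1000 = 0.0293
f^(α−1) = 0.282^(0.0293) = 0.963590
δ_res = (-17.754 + 1000) × 0.963590 − 1000 = 946.483 − 1000 = -53.52‰

-53.5‰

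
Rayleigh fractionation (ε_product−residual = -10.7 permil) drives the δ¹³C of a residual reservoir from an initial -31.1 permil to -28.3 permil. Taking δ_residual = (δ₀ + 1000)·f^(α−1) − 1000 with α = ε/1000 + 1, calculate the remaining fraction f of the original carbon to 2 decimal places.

0.76

α − 1 = ε/1000 = -0.0107
(δ_res + 1000)/(δ₀ + 1000) = (-28.3 + 1000)/(-31.1 + 1000) = 971.7/968.9 = 1.002890
f = 1.002890^(1/-0.0107) = exp(ln(1.002890)/-0.0107) = exp(0.00289/-0.0107)
f = exp(-0.2697) = 0.7636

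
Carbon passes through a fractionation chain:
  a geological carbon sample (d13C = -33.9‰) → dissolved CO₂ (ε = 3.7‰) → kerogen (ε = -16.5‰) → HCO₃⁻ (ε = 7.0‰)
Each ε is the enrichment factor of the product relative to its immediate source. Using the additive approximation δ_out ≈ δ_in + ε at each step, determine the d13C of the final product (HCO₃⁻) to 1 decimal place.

step 1: δ ≈ -33.9 + (3.7) = -30.2‰
step 2: δ ≈ -30.2 + (-16.5) = -46.7‰
step 3: δ ≈ -46.7 + (7.0) = -39.7‰

-39.7‰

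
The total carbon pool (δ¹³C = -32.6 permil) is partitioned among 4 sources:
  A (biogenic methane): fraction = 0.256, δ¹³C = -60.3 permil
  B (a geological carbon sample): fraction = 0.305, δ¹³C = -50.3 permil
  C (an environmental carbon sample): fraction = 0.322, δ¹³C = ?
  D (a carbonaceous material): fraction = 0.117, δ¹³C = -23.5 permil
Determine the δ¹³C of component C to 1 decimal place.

2.9 permil

Isotope mass balance: δ_bulk = Σ fᵢ·δᵢ.
-32.6 = 0.256×(-60.3) + 0.305×(-50.3) + 0.322×δ_C + 0.117×(-23.5)
0.322·δ_C = -32.6 − (-33.528) = 0.928
δ_C = 0.928 / 0.322 = 2.88 permil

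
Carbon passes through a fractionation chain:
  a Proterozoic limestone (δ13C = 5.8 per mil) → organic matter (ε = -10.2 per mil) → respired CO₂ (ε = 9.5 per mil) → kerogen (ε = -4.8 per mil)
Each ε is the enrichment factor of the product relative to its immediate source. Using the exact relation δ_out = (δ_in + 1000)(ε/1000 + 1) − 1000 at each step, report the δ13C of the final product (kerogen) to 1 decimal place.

step 1: δ = (5.80 + 1000)·(-10.2/1000 + 1) − 1000 = -4.46 per mil
step 2: δ = (-4.46 + 1000)·(9.5/1000 + 1) − 1000 = 5.00 per mil
step 3: δ = (5.00 + 1000)·(-4.8/1000 + 1) − 1000 = 0.17 per mil

0.2 per mil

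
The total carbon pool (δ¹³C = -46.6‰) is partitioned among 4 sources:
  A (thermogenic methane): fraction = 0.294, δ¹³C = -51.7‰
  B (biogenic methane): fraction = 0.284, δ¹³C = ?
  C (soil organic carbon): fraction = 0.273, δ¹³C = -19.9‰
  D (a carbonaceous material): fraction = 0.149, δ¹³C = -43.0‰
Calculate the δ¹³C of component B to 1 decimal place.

Isotope mass balance: δ_bulk = Σ fᵢ·δᵢ.
-46.6 = 0.294×(-51.7) + 0.284×δ_B + 0.273×(-19.9) + 0.149×(-43.0)
0.284·δ_B = -46.6 − (-27.040) = -19.561
δ_B = -19.561 / 0.284 = -68.88‰

-68.9‰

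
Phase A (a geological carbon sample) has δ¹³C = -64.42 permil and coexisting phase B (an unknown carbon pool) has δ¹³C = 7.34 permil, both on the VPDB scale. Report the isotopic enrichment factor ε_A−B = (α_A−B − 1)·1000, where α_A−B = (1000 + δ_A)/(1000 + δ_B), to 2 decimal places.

α_A−B = (1000 + -64.42) / (1000 + 7.34) = 935.58 / 1007.34 = 0.928763
ε_A−B = (0.928763 − 1) × 1000 = -71.237 permil
(The approximation ε ≈ δ_A − δ_B would give -71.76 permil.)

-71.24 permil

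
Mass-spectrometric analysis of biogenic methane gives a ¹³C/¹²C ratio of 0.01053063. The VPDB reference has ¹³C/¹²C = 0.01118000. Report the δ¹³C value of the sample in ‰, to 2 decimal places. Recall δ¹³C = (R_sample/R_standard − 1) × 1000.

-58.08‰

δ¹³C = (R_sample / R_standard − 1) × 1000
R_sample / R_standard = 0.01053063 / 0.01118000 = 0.941917
δ¹³C = (0.941917 − 1) × 1000 = -58.083‰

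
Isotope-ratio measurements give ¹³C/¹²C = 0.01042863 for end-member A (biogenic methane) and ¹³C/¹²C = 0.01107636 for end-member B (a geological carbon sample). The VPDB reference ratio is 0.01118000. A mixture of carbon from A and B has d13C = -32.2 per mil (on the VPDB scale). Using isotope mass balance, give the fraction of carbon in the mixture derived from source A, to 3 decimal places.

0.396

δ_A = (0.01042863/0.01118000 − 1)×1000 = (0.932793 − 1)×1000 = -67.207 per mil
δ_B = (0.01107636/0.01118000 − 1)×1000 = (0.990730 − 1)×1000 = -9.270 per mil
f_A = (δ_mix − δ_B)/(δ_A − δ_B) = (-32.2 − (-9.270))/(-67.207 − (-9.270))
f_A = -22.930 / -57.936 = 0.3958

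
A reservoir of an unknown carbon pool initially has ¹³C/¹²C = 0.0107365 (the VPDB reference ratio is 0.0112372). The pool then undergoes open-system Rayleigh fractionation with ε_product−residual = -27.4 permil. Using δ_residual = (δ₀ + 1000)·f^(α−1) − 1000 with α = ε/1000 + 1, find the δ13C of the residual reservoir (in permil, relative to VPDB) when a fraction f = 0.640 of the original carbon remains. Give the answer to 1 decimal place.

-32.8 permil

δ₀ = (0.0107365/0.0112372 − 1)×1000 = (0.955443 − 1)×1000 = -44.557 permil
α − 1 = ε/1000 = -0.0274
f^(α−1) = 0.640^(-0.0274) = 1.012303
δ_res = (-44.557 + 1000) × 1.012303 − 1000 = 967.198 − 1000 = -32.80 permil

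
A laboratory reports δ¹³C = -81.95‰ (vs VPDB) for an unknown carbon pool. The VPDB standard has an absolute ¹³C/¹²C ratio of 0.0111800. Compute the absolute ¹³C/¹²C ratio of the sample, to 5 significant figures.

R_sample = R_standard × (δ¹³C/1000 + 1)
R_sample = 0.0111800 × (-81.95/1000 + 1) = 0.0111800 × 0.918050
R_sample = 0.0102638

0.010264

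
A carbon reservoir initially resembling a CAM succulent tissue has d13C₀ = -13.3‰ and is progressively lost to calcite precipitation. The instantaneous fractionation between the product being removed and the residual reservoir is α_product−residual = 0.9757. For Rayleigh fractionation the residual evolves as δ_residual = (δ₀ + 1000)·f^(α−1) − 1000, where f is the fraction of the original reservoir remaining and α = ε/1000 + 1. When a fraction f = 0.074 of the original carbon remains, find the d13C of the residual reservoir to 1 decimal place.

51.1‰

Rayleigh residual: δ_res = (δ₀ + 1000)·f^(α−1) − 1000
α − 1 = -0.02430
f^(α−1) = 0.074^(-0.02430) = 1.065314
δ_res = (-13.3 + 1000) × 1.065314 − 1000 = 1051.145 − 1000 = 51.15‰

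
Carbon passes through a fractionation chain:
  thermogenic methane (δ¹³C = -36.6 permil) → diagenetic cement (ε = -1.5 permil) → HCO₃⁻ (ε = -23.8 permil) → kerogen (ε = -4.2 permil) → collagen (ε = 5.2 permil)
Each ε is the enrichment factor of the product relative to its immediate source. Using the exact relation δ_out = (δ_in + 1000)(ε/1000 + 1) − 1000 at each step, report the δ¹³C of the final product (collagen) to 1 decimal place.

step 1: δ = (-36.60 + 1000)·(-1.5/1000 + 1) − 1000 = -38.05 permil
step 2: δ = (-38.05 + 1000)·(-23.8/1000 + 1) − 1000 = -60.94 permil
step 3: δ = (-60.94 + 1000)·(-4.2/1000 + 1) − 1000 = -64.88 permil
step 4: δ = (-64.88 + 1000)·(5.2/1000 + 1) − 1000 = -60.02 permil

-60.0 permil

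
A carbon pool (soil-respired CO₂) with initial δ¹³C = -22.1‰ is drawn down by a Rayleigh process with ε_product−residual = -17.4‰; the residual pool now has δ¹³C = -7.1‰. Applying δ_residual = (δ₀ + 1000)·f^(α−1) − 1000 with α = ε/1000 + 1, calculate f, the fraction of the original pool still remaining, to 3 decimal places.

0.417

α − 1 = ε/1000 = -0.0174
(δ_res + 1000)/(δ₀ + 1000) = (-7.1 + 1000)/(-22.1 + 1000) = 992.9/977.9 = 1.015339
f = 1.015339^(1/-0.0174) = exp(ln(1.015339)/-0.0174) = exp(0.01522/-0.0174)
f = exp(-0.8749) = 0.4169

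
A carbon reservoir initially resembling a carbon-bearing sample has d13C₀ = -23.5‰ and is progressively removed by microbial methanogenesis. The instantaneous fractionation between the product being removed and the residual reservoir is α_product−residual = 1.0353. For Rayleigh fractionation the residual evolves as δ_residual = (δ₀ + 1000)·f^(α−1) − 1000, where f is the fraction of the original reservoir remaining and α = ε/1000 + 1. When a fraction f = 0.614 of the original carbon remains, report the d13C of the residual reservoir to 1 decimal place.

Rayleigh residual: δ_res = (δ₀ + 1000)·f^(α−1) − 1000
α − 1 = 0.03530
f^(α−1) = 0.614^(0.03530) = 0.982929
δ_res = (-23.5 + 1000) × 0.982929 − 1000 = 959.831 − 1000 = -40.17‰

-40.2‰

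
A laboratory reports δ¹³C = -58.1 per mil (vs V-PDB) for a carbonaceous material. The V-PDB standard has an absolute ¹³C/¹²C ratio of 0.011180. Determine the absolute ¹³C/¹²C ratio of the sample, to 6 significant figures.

0.0105304

R_sample = R_standard × (δ¹³C/1000 + 1)
R_sample = 0.011180 × (-58.1/1000 + 1) = 0.011180 × 0.941900
R_sample = 0.0105304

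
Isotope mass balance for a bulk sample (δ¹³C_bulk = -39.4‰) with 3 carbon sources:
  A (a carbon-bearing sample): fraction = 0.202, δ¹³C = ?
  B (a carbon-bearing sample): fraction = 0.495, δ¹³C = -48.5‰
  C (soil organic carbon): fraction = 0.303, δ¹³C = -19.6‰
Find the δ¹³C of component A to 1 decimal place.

-46.8‰

Isotope mass balance: δ_bulk = Σ fᵢ·δᵢ.
-39.4 = 0.202×δ_A + 0.495×(-48.5) + 0.303×(-19.6)
0.202·δ_A = -39.4 − (-29.946) = -9.454
δ_A = -9.454 / 0.202 = -46.80‰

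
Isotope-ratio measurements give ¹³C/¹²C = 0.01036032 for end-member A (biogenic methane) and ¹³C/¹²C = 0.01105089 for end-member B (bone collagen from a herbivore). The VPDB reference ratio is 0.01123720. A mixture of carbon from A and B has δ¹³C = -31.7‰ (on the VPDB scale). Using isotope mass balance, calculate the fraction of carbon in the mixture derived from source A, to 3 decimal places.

δ_A = (0.01036032/0.01123720 − 1)×1000 = (0.921966 − 1)×1000 = -78.034‰
δ_B = (0.01105089/0.01123720 − 1)×1000 = (0.983420 − 1)×1000 = -16.580‰
f_A = (δ_mix − δ_B)/(δ_A − δ_B) = (-31.7 − (-16.580))/(-78.034 − (-16.580))
f_A = -15.120 / -61.454 = 0.2460

0.246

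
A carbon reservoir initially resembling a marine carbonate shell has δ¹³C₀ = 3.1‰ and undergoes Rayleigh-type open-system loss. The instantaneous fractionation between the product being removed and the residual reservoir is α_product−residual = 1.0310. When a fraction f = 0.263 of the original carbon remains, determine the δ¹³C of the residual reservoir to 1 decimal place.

Rayleigh residual: δ_res = (δ₀ + 1000)·f^(α−1) − 1000
α − 1 = 0.03100
f^(α−1) = 0.263^(0.03100) = 0.959442
δ_res = (3.1 + 1000) × 0.959442 − 1000 = 962.416 − 1000 = -37.58‰

-37.6‰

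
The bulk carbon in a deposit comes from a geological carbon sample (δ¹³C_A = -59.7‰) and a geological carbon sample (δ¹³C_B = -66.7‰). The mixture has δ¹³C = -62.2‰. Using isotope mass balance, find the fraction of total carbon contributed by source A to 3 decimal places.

δ_mix = f_A·δ_A + (1 − f_A)·δ_B  ⇒  f_A = (δ_mix − δ_B)/(δ_A − δ_B)
f_A = (-62.2 − (-66.7)) / (-59.7 − (-66.7))
f_A = 4.5 / 7.0 = 0.6429

0.643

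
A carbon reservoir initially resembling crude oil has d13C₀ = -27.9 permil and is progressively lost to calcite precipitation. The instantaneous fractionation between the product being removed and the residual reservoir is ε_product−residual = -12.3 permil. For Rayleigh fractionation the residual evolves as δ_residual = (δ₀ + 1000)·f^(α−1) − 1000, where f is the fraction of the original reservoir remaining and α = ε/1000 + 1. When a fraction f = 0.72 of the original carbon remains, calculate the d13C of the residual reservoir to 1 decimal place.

-24.0 permil

Rayleigh residual: δ_res = (δ₀ + 1000)·f^(α−1) − 1000
α = ε/1000 + 1 = 0.98770, so α − 1 = -0.01230
f^(α−1) = 0.72^(-0.01230) = 1.004049
δ_res = (-27.9 + 1000) × 1.004049 − 1000 = 976.036 − 1000 = -23.96 permil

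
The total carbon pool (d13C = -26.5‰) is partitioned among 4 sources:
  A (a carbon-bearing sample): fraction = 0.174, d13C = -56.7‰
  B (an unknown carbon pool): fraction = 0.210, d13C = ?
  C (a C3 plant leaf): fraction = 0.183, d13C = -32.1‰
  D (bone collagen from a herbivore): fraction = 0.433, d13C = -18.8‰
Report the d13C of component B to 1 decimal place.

Isotope mass balance: δ_bulk = Σ fᵢ·δᵢ.
-26.5 = 0.174×(-56.7) + 0.210×δ_B + 0.183×(-32.1) + 0.433×(-18.8)
0.210·δ_B = -26.5 − (-23.880) = -2.620
δ_B = -2.620 / 0.210 = -12.47‰

-12.5‰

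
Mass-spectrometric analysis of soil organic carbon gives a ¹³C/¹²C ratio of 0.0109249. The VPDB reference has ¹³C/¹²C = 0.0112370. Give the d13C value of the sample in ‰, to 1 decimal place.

-27.8‰

d13C = (R_sample / R_standard − 1) × 1000
R_sample / R_standard = 0.0109249 / 0.0112370 = 0.972226
d13C = (0.972226 − 1) × 1000 = -27.77‰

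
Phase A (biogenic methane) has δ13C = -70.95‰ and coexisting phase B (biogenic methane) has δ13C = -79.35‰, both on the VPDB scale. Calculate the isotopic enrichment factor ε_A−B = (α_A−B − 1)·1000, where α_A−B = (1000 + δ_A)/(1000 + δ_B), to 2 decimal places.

9.12‰

α_A−B = (1000 + -70.95) / (1000 + -79.35) = 929.05 / 920.65 = 1.009124
ε_A−B = (1.009124 − 1) × 1000 = 9.124‰
(The approximation ε ≈ δ_A − δ_B would give 8.40‰.)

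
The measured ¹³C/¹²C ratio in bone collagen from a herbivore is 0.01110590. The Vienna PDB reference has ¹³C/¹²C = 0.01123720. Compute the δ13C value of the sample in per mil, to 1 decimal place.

-11.7 per mil

δ13C = (R_sample / R_standard − 1) × 1000
R_sample / R_standard = 0.01110590 / 0.01123720 = 0.988316
δ13C = (0.988316 − 1) × 1000 = -11.68 per mil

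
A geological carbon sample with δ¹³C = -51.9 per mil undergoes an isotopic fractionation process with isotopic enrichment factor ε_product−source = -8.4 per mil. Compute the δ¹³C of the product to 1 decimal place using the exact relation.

To first order, δ_product ≈ δ_source + ε = -60.3 per mil.
Exactly, δ_product = (δ_source + 1000)·(ε/1000 + 1) − 1000.
δ_product = (-51.9 + 1000) × (-8.4/1000 + 1) − 1000
δ_product = -59.86 per mil

-59.9 per mil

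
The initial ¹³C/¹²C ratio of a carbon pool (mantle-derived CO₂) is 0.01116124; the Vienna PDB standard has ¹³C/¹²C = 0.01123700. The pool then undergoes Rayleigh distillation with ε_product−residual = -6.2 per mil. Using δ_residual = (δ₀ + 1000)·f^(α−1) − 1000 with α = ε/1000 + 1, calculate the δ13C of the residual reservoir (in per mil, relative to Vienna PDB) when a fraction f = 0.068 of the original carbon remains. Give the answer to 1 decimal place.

10.0 per mil

δ₀ = (0.01116124/0.01123700 − 1)×1000 = (0.993258 − 1)×1000 = -6.742 per mil
α − 1 = ε/1000 = -0.0062
f^(α−1) = 0.068^(-0.0062) = 1.016807
δ_res = (-6.742 + 1000) × 1.016807 − 1000 = 1009.951 − 1000 = 9.95 per mil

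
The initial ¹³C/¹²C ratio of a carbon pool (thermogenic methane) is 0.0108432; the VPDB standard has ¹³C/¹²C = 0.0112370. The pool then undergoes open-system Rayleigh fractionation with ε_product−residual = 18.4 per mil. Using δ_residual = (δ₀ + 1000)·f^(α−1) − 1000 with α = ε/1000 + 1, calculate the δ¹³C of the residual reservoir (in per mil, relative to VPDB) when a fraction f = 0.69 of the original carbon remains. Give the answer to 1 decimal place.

-41.6 per mil

δ₀ = (0.0108432/0.0112370 − 1)×1000 = (0.964955 − 1)×1000 = -35.045 per mil
α − 1 = ε/1000 = 0.0184
f^(α−1) = 0.69^(0.0184) = 0.993196
δ_res = (-35.045 + 1000) × 0.993196 − 1000 = 958.389 − 1000 = -41.61 per mil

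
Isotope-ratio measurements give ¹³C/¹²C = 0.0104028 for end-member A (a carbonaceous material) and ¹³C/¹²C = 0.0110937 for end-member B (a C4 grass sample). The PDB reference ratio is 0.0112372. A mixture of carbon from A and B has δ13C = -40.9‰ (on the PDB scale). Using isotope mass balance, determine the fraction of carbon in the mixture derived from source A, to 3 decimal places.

δ_A = (0.0104028/0.0112372 − 1)×1000 = (0.925747 − 1)×1000 = -74.253‰
δ_B = (0.0110937/0.0112372 − 1)×1000 = (0.987230 − 1)×1000 = -12.770‰
f_A = (δ_mix − δ_B)/(δ_A − δ_B) = (-40.9 − (-12.770))/(-74.253 − (-12.770))
f_A = -28.130 / -61.483 = 0.4575

0.458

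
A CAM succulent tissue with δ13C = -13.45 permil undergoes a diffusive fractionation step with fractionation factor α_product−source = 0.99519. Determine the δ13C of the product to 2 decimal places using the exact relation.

-18.20 permil

δ_product = (δ_source + 1000)·α − 1000
δ_product = (-13.45 + 1000) × 0.99519 − 1000
δ_product = 981.805 − 1000 = -18.195 permil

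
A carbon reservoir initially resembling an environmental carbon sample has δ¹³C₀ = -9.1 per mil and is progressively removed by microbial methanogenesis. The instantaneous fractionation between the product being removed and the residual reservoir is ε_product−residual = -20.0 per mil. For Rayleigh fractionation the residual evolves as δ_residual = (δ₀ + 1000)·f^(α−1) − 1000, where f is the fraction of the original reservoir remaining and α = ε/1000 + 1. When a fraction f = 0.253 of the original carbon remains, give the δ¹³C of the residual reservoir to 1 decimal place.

18.5 per mil

Rayleigh residual: δ_res = (δ₀ + 1000)·f^(α−1) − 1000
α = ε/1000 + 1 = 0.98000, so α − 1 = -0.02000
f^(α−1) = 0.253^(-0.02000) = 1.027869
δ_res = (-9.1 + 1000) × 1.027869 − 1000 = 1018.515 − 1000 = 18.51 per mil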